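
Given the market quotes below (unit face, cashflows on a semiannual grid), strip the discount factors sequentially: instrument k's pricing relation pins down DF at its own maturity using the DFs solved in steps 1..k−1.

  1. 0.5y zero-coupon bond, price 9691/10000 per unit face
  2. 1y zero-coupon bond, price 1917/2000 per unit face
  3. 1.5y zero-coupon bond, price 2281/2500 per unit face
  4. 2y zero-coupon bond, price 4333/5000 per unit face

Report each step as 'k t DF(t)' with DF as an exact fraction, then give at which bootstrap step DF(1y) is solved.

step 1 [0.5y] zero: DF = P = 9691/10000 ≈ 0.969100
step 2 [1y] zero: DF = P = 1917/2000 ≈ 0.958500
step 3 [1.5y] zero: DF = P = 2281/2500 ≈ 0.912400
step 4 [2y] zero: DF = P = 4333/5000 ≈ 0.866600

1 1/2 9691/10000
2 1 1917/2000
3 3/2 2281/2500
4 2 4333/5000
DF(1y) is solved at step 2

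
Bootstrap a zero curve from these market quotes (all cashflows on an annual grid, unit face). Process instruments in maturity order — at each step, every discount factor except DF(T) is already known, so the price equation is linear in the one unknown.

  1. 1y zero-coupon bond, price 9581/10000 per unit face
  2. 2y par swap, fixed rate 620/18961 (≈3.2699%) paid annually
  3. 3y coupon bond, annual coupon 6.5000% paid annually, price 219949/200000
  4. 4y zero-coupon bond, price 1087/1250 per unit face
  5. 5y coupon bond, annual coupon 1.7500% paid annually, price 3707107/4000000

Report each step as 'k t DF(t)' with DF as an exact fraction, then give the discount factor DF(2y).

1 1 9581/10000
2 2 469/500
3 3 9169/10000
4 4 1087/1250
5 5 339/400
DF(2y) = 469/500 ≈ 0.938000

step 1 [1y] zero: DF = P = 9581/10000 ≈ 0.958100
step 2 [2y] swap r/1=620/18961: DF=(1 − 620/18961·(0.958100))/(1+620/18961) = 469/500 ≈ 0.938000
step 3 [3y] bond c/1=13/200: DF=(219949/200000 − 13/200·(0.958100+0.938000))/(1+13/200) = 9169/10000 ≈ 0.916900
step 4 [4y] zero: DF = P = 1087/1250 ≈ 0.869600
step 5 [5y] bond c/1=7/400: DF=(3707107/4000000 − 7/400·(0.958100+0.938000+0.916900+0.869600))/(1+7/400) = 339/400 ≈ 0.847500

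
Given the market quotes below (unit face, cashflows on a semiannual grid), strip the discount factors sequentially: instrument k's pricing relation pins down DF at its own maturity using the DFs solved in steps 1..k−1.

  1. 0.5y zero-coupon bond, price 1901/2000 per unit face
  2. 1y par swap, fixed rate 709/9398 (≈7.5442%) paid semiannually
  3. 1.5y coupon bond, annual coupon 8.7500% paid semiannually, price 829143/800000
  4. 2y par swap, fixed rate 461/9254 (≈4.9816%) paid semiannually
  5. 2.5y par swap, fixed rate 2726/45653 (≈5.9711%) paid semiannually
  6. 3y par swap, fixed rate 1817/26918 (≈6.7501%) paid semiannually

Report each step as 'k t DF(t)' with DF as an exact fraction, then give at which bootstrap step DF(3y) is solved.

step 1 [0.5y] zero: DF = P = 1901/2000 ≈ 0.950500
step 2 [1y] swap r/2=709/18796: DF=(1 − 709/18796·(0.950500))/(1+709/18796) = 9291/10000 ≈ 0.929100
step 3 [1.5y] bond c/2=7/160: DF=(829143/800000 − 7/160·(0.950500+0.929100))/(1+7/160) = 4571/5000 ≈ 0.914200
step 4 [2y] swap r/2=461/18508: DF=(1 − 461/18508·(0.950500+0.929100+0.914200))/(1+461/18508) = 4539/5000 ≈ 0.907800
step 5 [2.5y] swap r/2=1363/45653: DF=(1 − 1363/45653·(0.950500+0.929100+0.914200+0.907800))/(1+1363/45653) = 8637/10000 ≈ 0.863700
step 6 [3y] swap r/2=1817/53836: DF=(1 − 1817/53836·(0.950500+0.929100+0.914200+0.907800+0.863700))/(1+1817/53836) = 8183/10000 ≈ 0.818300

1 1/2 1901/2000
2 1 9291/10000
3 3/2 4571/5000
4 2 4539/5000
5 5/2 8637/10000
6 3 8183/10000
DF(3y) is solved at step 6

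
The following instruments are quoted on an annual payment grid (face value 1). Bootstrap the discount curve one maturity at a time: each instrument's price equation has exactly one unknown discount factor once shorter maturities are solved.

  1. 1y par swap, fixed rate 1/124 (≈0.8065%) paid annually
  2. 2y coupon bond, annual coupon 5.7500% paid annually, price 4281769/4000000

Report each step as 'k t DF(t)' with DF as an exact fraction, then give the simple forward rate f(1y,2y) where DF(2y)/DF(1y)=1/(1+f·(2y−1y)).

1 1 124/125
2 2 9583/10000
f(1y,2y) = ((124/125)/(9583/10000) − 1)/(1) = 337/9583 ≈ 3.5166%

step 1 [1y] swap r/1=1/124: DF=(1 − 1/124·(0))/(1+1/124) = 124/125 ≈ 0.992000
step 2 [2y] bond c/1=23/400: DF=(4281769/4000000 − 23/400·(0.992000))/(1+23/400) = 9583/10000 ≈ 0.958300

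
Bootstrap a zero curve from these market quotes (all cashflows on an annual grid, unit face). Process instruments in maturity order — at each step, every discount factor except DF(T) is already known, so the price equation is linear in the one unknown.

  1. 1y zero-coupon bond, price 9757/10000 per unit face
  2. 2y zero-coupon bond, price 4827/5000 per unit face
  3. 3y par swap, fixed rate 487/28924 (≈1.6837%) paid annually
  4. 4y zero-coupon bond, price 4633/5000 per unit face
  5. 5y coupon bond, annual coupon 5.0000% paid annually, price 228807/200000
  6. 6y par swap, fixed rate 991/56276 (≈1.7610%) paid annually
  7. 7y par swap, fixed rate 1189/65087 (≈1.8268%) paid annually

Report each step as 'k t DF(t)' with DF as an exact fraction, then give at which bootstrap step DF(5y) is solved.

1 1 9757/10000
2 2 4827/5000
3 3 9513/10000
4 4 4633/5000
5 5 9077/10000
6 6 9009/10000
7 7 8811/10000
DF(5y) is solved at step 5

step 1 [1y] zero: DF = P = 9757/10000 ≈ 0.975700
step 2 [2y] zero: DF = P = 4827/5000 ≈ 0.965400
step 3 [3y] swap r/1=487/28924: DF=(1 − 487/28924·(0.975700+0.965400))/(1+487/28924) = 9513/10000 ≈ 0.951300
step 4 [4y] zero: DF = P = 4633/5000 ≈ 0.926600
step 5 [5y] bond c/1=1/20: DF=(228807/200000 − 1/20·(0.975700+0.965400+0.951300+0.926600))/(1+1/20) = 9077/10000 ≈ 0.907700
step 6 [6y] swap r/1=991/56276: DF=(1 − 991/56276·(0.975700+0.965400+0.951300+0.926600+0.907700))/(1+991/56276) = 9009/10000 ≈ 0.900900
step 7 [7y] swap r/1=1189/65087: DF=(1 − 1189/65087·(0.975700+0.965400+0.951300+0.926600+0.907700+0.900900))/(1+1189/65087) = 8811/10000 ≈ 0.881100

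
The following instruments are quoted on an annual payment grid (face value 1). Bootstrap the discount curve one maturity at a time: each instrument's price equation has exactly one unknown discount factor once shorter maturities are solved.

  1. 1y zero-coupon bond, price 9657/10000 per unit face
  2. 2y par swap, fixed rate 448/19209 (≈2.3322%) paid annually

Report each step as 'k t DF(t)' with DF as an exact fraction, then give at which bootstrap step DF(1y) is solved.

step 1 [1y] zero: DF = P = 9657/10000 ≈ 0.965700
step 2 [2y] swap r/1=448/19209: DF=(1 − 448/19209·(0.965700))/(1+448/19209) = 597/625 ≈ 0.955200

1 1 9657/10000
2 2 597/625
DF(1y) is solved at step 1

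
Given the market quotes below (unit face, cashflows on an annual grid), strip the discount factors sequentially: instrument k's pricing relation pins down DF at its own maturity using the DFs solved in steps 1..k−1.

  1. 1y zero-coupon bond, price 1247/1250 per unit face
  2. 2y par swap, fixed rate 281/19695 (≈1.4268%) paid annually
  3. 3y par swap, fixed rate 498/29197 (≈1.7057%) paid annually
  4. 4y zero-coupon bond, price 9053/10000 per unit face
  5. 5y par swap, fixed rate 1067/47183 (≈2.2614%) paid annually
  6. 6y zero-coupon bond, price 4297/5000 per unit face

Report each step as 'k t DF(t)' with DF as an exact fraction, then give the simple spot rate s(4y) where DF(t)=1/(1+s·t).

1 1 1247/1250
2 2 9719/10000
3 3 4751/5000
4 4 9053/10000
5 5 8933/10000
6 6 4297/5000
s(4y) = (1/(9053/10000) − 1)/(4) = 947/36212 ≈ 2.6152%

step 1 [1y] zero: DF = P = 1247/1250 ≈ 0.997600
step 2 [2y] swap r/1=281/19695: DF=(1 − 281/19695·(0.997600))/(1+281/19695) = 9719/10000 ≈ 0.971900
step 3 [3y] swap r/1=498/29197: DF=(1 − 498/29197·(0.997600+0.971900))/(1+498/29197) = 4751/5000 ≈ 0.950200
step 4 [4y] zero: DF = P = 9053/10000 ≈ 0.905300
step 5 [5y] swap r/1=1067/47183: DF=(1 − 1067/47183·(0.997600+0.971900+0.950200+0.905300))/(1+1067/47183) = 8933/10000 ≈ 0.893300
step 6 [6y] zero: DF = P = 4297/5000 ≈ 0.859400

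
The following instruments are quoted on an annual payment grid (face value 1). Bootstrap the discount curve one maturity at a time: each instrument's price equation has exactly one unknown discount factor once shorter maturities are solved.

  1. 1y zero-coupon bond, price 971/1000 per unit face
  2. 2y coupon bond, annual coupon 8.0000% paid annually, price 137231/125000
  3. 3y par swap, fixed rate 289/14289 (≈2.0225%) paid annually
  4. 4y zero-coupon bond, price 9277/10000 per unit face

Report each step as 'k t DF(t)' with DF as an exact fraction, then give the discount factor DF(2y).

1 1 971/1000
2 2 4723/5000
3 3 4711/5000
4 4 9277/10000
DF(2y) = 4723/5000 ≈ 0.944600

step 1 [1y] zero: DF = P = 971/1000 ≈ 0.971000
step 2 [2y] bond c/1=2/25: DF=(137231/125000 − 2/25·(0.971000))/(1+2/25) = 4723/5000 ≈ 0.944600
step 3 [3y] swap r/1=289/14289: DF=(1 − 289/14289·(0.971000+0.944600))/(1+289/14289) = 4711/5000 ≈ 0.942200
step 4 [4y] zero: DF = P = 9277/10000 ≈ 0.927700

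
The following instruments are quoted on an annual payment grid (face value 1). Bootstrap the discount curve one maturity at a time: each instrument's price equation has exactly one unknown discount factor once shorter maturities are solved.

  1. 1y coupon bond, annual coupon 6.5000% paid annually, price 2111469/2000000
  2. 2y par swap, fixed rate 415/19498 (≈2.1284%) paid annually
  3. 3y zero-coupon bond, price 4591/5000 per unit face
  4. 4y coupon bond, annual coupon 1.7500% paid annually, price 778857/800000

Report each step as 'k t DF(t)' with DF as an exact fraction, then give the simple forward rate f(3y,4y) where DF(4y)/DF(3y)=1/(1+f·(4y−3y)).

step 1 [1y] bond c/1=13/200: DF=(2111469/2000000 − 13/200·(0))/(1+13/200) = 9913/10000 ≈ 0.991300
step 2 [2y] swap r/1=415/19498: DF=(1 − 415/19498·(0.991300))/(1+415/19498) = 1917/2000 ≈ 0.958500
step 3 [3y] zero: DF = P = 4591/5000 ≈ 0.918200
step 4 [4y] bond c/1=7/400: DF=(778857/800000 − 7/400·(0.991300+0.958500+0.918200))/(1+7/400) = 363/400 ≈ 0.907500

1 1 9913/10000
2 2 1917/2000
3 3 4591/5000
4 4 363/400
f(3y,4y) = ((4591/5000)/(363/400) − 1)/(1) = 107/9075 ≈ 1.1791%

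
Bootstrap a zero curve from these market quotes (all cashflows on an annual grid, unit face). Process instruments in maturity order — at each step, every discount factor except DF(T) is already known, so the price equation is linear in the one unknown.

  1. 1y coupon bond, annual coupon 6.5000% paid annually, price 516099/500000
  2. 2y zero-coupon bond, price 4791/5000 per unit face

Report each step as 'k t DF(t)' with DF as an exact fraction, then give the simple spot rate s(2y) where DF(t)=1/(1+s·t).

1 1 2423/2500
2 2 4791/5000
s(2y) = (1/(4791/5000) − 1)/(2) = 209/9582 ≈ 2.1812%

step 1 [1y] bond c/1=13/200: DF=(516099/500000 − 13/200·(0))/(1+13/200) = 2423/2500 ≈ 0.969200
step 2 [2y] zero: DF = P = 4791/5000 ≈ 0.958200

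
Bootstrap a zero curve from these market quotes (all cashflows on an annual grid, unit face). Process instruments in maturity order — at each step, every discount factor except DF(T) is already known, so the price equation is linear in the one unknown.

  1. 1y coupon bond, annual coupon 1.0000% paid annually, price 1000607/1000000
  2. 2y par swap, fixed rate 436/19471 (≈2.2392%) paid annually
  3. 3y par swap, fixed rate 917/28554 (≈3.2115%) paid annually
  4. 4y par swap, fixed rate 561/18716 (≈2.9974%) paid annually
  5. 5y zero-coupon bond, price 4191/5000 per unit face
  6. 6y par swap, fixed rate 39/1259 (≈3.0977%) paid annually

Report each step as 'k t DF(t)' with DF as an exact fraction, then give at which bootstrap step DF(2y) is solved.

step 1 [1y] bond c/1=1/100: DF=(1000607/1000000 − 1/100·(0))/(1+1/100) = 9907/10000 ≈ 0.990700
step 2 [2y] swap r/1=436/19471: DF=(1 − 436/19471·(0.990700))/(1+436/19471) = 2391/2500 ≈ 0.956400
step 3 [3y] swap r/1=917/28554: DF=(1 − 917/28554·(0.990700+0.956400))/(1+917/28554) = 9083/10000 ≈ 0.908300
step 4 [4y] swap r/1=561/18716: DF=(1 − 561/18716·(0.990700+0.956400+0.908300))/(1+561/18716) = 4439/5000 ≈ 0.887800
step 5 [5y] zero: DF = P = 4191/5000 ≈ 0.838200
step 6 [6y] swap r/1=39/1259: DF=(1 − 39/1259·(0.990700+0.956400+0.908300+0.887800+0.838200))/(1+39/1259) = 8323/10000 ≈ 0.832300

1 1 9907/10000
2 2 2391/2500
3 3 9083/10000
4 4 4439/5000
5 5 4191/5000
6 6 8323/10000
DF(2y) is solved at step 2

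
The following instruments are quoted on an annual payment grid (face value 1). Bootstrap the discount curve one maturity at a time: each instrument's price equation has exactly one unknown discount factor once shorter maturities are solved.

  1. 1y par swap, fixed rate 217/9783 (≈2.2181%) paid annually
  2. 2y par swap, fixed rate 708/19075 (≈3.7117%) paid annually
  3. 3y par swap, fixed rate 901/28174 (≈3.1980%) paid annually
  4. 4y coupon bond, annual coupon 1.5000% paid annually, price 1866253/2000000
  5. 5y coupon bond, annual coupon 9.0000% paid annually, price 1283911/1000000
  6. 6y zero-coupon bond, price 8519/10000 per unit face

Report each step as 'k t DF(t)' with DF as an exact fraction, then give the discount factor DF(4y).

step 1 [1y] swap r/1=217/9783: DF=(1 − 217/9783·(0))/(1+217/9783) = 9783/10000 ≈ 0.978300
step 2 [2y] swap r/1=708/19075: DF=(1 − 708/19075·(0.978300))/(1+708/19075) = 2323/2500 ≈ 0.929200
step 3 [3y] swap r/1=901/28174: DF=(1 − 901/28174·(0.978300+0.929200))/(1+901/28174) = 9099/10000 ≈ 0.909900
step 4 [4y] bond c/1=3/200: DF=(1866253/2000000 − 3/200·(0.978300+0.929200+0.909900))/(1+3/200) = 8777/10000 ≈ 0.877700
step 5 [5y] bond c/1=9/100: DF=(1283911/1000000 − 9/100·(0.978300+0.929200+0.909900+0.877700))/(1+9/100) = 1091/1250 ≈ 0.872800
step 6 [6y] zero: DF = P = 8519/10000 ≈ 0.851900

1 1 9783/10000
2 2 2323/2500
3 3 9099/10000
4 4 8777/10000
5 5 1091/1250
6 6 8519/10000
DF(4y) = 8777/10000 ≈ 0.877700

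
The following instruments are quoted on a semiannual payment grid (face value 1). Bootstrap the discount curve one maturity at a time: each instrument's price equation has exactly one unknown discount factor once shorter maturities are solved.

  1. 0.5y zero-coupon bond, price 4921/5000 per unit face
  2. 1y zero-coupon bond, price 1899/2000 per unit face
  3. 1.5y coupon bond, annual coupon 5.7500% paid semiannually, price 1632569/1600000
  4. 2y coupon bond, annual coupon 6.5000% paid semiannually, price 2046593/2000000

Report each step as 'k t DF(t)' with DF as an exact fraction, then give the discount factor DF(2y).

1 1/2 4921/5000
2 1 1899/2000
3 3/2 4689/5000
4 2 9007/10000
DF(2y) = 9007/10000 ≈ 0.900700

step 1 [0.5y] zero: DF = P = 4921/5000 ≈ 0.984200
step 2 [1y] zero: DF = P = 1899/2000 ≈ 0.949500
step 3 [1.5y] bond c/2=23/800: DF=(1632569/1600000 − 23/800·(0.984200+0.949500))/(1+23/800) = 4689/5000 ≈ 0.937800
step 4 [2y] bond c/2=13/400: DF=(2046593/2000000 − 13/400·(0.984200+0.949500+0.937800))/(1+13/400) = 9007/10000 ≈ 0.900700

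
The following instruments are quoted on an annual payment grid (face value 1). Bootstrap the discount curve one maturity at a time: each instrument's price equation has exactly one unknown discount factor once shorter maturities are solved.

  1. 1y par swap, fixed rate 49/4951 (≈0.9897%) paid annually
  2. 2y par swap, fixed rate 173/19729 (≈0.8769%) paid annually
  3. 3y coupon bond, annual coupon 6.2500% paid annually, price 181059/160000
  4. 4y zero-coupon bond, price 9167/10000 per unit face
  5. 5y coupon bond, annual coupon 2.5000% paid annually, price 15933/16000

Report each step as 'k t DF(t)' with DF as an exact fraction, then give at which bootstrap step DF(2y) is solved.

step 1 [1y] swap r/1=49/4951: DF=(1 − 49/4951·(0))/(1+49/4951) = 4951/5000 ≈ 0.990200
step 2 [2y] swap r/1=173/19729: DF=(1 − 173/19729·(0.990200))/(1+173/19729) = 9827/10000 ≈ 0.982700
step 3 [3y] bond c/1=1/16: DF=(181059/160000 − 1/16·(0.990200+0.982700))/(1+1/16) = 949/1000 ≈ 0.949000
step 4 [4y] zero: DF = P = 9167/10000 ≈ 0.916700
step 5 [5y] bond c/1=1/40: DF=(15933/16000 − 1/40·(0.990200+0.982700+0.949000+0.916700))/(1+1/40) = 8779/10000 ≈ 0.877900

1 1 4951/5000
2 2 9827/10000
3 3 949/1000
4 4 9167/10000
5 5 8779/10000
DF(2y) is solved at step 2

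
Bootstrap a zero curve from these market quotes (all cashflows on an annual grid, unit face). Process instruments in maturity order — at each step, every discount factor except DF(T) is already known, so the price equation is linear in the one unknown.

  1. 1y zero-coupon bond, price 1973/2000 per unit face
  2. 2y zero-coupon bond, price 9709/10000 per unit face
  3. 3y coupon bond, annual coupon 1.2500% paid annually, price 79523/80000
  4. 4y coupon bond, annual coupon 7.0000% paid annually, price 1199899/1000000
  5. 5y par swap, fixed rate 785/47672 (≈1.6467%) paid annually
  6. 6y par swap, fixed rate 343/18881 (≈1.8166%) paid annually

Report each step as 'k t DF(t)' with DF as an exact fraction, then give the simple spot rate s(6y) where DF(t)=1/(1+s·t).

1 1 1973/2000
2 2 9709/10000
3 3 1197/1250
4 4 9307/10000
5 5 1843/2000
6 6 8971/10000
s(6y) = (1/(8971/10000) − 1)/(6) = 343/17942 ≈ 1.9117%

step 1 [1y] zero: DF = P = 1973/2000 ≈ 0.986500
step 2 [2y] zero: DF = P = 9709/10000 ≈ 0.970900
step 3 [3y] bond c/1=1/80: DF=(79523/80000 − 1/80·(0.986500+0.970900))/(1+1/80) = 1197/1250 ≈ 0.957600
step 4 [4y] bond c/1=7/100: DF=(1199899/1000000 − 7/100·(0.986500+0.970900+0.957600))/(1+7/100) = 9307/10000 ≈ 0.930700
step 5 [5y] swap r/1=785/47672: DF=(1 − 785/47672·(0.986500+0.970900+0.957600+0.930700))/(1+785/47672) = 1843/2000 ≈ 0.921500
step 6 [6y] swap r/1=343/18881: DF=(1 − 343/18881·(0.986500+0.970900+0.957600+0.930700+0.921500))/(1+343/18881) = 8971/10000 ≈ 0.897100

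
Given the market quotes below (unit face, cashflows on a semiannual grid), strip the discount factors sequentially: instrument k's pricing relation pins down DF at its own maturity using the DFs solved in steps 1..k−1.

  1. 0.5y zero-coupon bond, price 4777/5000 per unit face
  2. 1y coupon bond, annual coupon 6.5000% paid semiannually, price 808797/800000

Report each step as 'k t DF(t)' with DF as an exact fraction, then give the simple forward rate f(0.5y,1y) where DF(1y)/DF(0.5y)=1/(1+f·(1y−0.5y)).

1 1/2 4777/5000
2 1 9491/10000
f(0.5y,1y) = ((4777/5000)/(9491/10000) − 1)/(1/2) = 126/9491 ≈ 1.3276%

step 1 [0.5y] zero: DF = P = 4777/5000 ≈ 0.955400
step 2 [1y] bond c/2=13/400: DF=(808797/800000 − 13/400·(0.955400))/(1+13/400) = 9491/10000 ≈ 0.949100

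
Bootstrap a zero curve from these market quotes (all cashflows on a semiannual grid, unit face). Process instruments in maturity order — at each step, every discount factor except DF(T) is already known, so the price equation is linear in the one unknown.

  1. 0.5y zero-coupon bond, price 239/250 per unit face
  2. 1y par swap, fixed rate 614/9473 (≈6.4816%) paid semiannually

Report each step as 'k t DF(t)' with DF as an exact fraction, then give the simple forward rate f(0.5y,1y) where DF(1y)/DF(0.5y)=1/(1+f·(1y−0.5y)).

1 1/2 239/250
2 1 4693/5000
f(0.5y,1y) = ((239/250)/(4693/5000) − 1)/(1/2) = 174/4693 ≈ 3.7076%

step 1 [0.5y] zero: DF = P = 239/250 ≈ 0.956000
step 2 [1y] swap r/2=307/9473: DF=(1 − 307/9473·(0.956000))/(1+307/9473) = 4693/5000 ≈ 0.938600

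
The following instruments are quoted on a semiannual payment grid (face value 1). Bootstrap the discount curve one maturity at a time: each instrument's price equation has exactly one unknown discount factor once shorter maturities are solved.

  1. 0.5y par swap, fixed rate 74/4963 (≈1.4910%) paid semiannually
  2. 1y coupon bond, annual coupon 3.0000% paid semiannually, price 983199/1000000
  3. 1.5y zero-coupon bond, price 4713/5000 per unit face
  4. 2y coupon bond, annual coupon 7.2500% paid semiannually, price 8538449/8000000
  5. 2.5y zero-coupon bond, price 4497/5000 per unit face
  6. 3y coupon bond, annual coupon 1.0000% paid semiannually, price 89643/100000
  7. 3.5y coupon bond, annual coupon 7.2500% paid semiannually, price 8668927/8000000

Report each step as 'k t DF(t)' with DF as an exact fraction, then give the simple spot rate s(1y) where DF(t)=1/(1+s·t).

1 1/2 4963/5000
2 1 477/500
3 3/2 4713/5000
4 2 9289/10000
5 5/2 4497/5000
6 3 1737/2000
7 7/2 8503/10000
s(1y) = (1/(477/500) − 1)/(1) = 23/477 ≈ 4.8218%

step 1 [0.5y] swap r/2=37/4963: DF=(1 − 37/4963·(0))/(1+37/4963) = 4963/5000 ≈ 0.992600
step 2 [1y] bond c/2=3/200: DF=(983199/1000000 − 3/200·(0.992600))/(1+3/200) = 477/500 ≈ 0.954000
step 3 [1.5y] zero: DF = P = 4713/5000 ≈ 0.942600
step 4 [2y] bond c/2=29/800: DF=(8538449/8000000 − 29/800·(0.992600+0.954000+0.942600))/(1+29/800) = 9289/10000 ≈ 0.928900
step 5 [2.5y] zero: DF = P = 4497/5000 ≈ 0.899400
step 6 [3y] bond c/2=1/200: DF=(89643/100000 − 1/200·(0.992600+0.954000+0.942600+0.928900+0.899400))/(1+1/200) = 1737/2000 ≈ 0.868500
step 7 [3.5y] bond c/2=29/800: DF=(8668927/8000000 − 29/800·(0.992600+0.954000+0.942600+0.928900+0.899400+0.868500))/(1+29/800) = 8503/10000 ≈ 0.850300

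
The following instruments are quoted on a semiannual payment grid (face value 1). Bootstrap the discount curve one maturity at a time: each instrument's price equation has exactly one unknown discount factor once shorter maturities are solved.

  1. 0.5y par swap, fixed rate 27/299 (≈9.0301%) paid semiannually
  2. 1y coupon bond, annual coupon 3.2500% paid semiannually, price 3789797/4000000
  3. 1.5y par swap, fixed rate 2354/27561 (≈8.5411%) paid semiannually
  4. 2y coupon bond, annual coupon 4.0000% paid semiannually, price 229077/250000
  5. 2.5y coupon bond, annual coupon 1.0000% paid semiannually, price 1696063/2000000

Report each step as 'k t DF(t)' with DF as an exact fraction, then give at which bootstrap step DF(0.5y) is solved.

step 1 [0.5y] swap r/2=27/598: DF=(1 − 27/598·(0))/(1+27/598) = 598/625 ≈ 0.956800
step 2 [1y] bond c/2=13/800: DF=(3789797/4000000 − 13/800·(0.956800))/(1+13/800) = 917/1000 ≈ 0.917000
step 3 [1.5y] swap r/2=1177/27561: DF=(1 − 1177/27561·(0.956800+0.917000))/(1+1177/27561) = 8823/10000 ≈ 0.882300
step 4 [2y] bond c/2=1/50: DF=(229077/250000 − 1/50·(0.956800+0.917000+0.882300))/(1+1/50) = 8443/10000 ≈ 0.844300
step 5 [2.5y] bond c/2=1/200: DF=(1696063/2000000 − 1/200·(0.956800+0.917000+0.882300+0.844300))/(1+1/200) = 8259/10000 ≈ 0.825900

1 1/2 598/625
2 1 917/1000
3 3/2 8823/10000
4 2 8443/10000
5 5/2 8259/10000
DF(0.5y) is solved at step 1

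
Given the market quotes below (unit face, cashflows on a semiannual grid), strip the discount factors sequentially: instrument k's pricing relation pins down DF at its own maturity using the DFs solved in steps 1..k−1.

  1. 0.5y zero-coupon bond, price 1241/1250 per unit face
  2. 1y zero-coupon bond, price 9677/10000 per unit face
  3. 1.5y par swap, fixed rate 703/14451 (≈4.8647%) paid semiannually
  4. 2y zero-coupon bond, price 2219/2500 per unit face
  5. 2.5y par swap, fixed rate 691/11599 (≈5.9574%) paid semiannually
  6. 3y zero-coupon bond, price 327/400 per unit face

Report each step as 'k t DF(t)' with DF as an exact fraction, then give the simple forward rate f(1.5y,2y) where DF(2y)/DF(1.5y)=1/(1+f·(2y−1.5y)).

step 1 [0.5y] zero: DF = P = 1241/1250 ≈ 0.992800
step 2 [1y] zero: DF = P = 9677/10000 ≈ 0.967700
step 3 [1.5y] swap r/2=703/28902: DF=(1 − 703/28902·(0.992800+0.967700))/(1+703/28902) = 9297/10000 ≈ 0.929700
step 4 [2y] zero: DF = P = 2219/2500 ≈ 0.887600
step 5 [2.5y] swap r/2=691/23198: DF=(1 − 691/23198·(0.992800+0.967700+0.929700+0.887600))/(1+691/23198) = 4309/5000 ≈ 0.861800
step 6 [3y] zero: DF = P = 327/400 ≈ 0.817500

1 1/2 1241/1250
2 1 9677/10000
3 3/2 9297/10000
4 2 2219/2500
5 5/2 4309/5000
6 3 327/400
f(1.5y,2y) = ((9297/10000)/(2219/2500) − 1)/(1/2) = 421/4438 ≈ 9.4863%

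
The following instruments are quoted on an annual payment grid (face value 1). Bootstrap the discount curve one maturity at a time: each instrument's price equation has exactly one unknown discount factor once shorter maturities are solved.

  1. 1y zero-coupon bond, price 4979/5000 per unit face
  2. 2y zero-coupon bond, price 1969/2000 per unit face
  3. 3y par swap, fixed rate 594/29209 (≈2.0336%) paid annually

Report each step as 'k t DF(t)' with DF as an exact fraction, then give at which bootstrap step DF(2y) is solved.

1 1 4979/5000
2 2 1969/2000
3 3 4703/5000
DF(2y) is solved at step 2

step 1 [1y] zero: DF = P = 4979/5000 ≈ 0.995800
step 2 [2y] zero: DF = P = 1969/2000 ≈ 0.984500
step 3 [3y] swap r/1=594/29209: DF=(1 − 594/29209·(0.995800+0.984500))/(1+594/29209) = 4703/5000 ≈ 0.940600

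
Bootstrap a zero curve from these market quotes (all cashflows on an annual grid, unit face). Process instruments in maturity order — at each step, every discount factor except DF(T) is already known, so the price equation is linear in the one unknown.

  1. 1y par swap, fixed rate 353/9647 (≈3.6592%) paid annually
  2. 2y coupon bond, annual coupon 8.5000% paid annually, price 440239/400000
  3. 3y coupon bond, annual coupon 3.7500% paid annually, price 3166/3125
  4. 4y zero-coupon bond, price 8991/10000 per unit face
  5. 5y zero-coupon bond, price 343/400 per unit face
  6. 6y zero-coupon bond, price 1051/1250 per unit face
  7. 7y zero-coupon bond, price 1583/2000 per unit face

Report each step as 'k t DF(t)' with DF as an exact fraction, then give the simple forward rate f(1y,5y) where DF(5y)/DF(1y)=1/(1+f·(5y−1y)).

step 1 [1y] swap r/1=353/9647: DF=(1 − 353/9647·(0))/(1+353/9647) = 9647/10000 ≈ 0.964700
step 2 [2y] bond c/1=17/200: DF=(440239/400000 − 17/200·(0.964700))/(1+17/200) = 2347/2500 ≈ 0.938800
step 3 [3y] bond c/1=3/80: DF=(3166/3125 − 3/80·(0.964700+0.938800))/(1+3/80) = 9077/10000 ≈ 0.907700
step 4 [4y] zero: DF = P = 8991/10000 ≈ 0.899100
step 5 [5y] zero: DF = P = 343/400 ≈ 0.857500
step 6 [6y] zero: DF = P = 1051/1250 ≈ 0.840800
step 7 [7y] zero: DF = P = 1583/2000 ≈ 0.791500

1 1 9647/10000
2 2 2347/2500
3 3 9077/10000
4 4 8991/10000
5 5 343/400
6 6 1051/1250
7 7 1583/2000
f(1y,5y) = ((9647/10000)/(343/400) − 1)/(4) = 268/8575 ≈ 3.1254%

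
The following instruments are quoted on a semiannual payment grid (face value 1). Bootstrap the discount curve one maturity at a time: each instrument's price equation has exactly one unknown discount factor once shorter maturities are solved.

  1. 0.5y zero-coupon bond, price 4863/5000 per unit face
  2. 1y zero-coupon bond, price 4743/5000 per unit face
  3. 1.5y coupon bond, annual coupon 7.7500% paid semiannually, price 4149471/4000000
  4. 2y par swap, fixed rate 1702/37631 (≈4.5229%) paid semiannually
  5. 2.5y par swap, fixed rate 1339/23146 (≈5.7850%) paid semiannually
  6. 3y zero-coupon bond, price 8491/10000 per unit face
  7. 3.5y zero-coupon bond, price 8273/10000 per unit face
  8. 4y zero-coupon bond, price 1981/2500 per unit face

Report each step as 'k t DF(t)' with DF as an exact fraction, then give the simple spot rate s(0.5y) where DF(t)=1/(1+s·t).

step 1 [0.5y] zero: DF = P = 4863/5000 ≈ 0.972600
step 2 [1y] zero: DF = P = 4743/5000 ≈ 0.948600
step 3 [1.5y] bond c/2=31/800: DF=(4149471/4000000 − 31/800·(0.972600+0.948600))/(1+31/800) = 927/1000 ≈ 0.927000
step 4 [2y] swap r/2=851/37631: DF=(1 − 851/37631·(0.972600+0.948600+0.927000))/(1+851/37631) = 9149/10000 ≈ 0.914900
step 5 [2.5y] swap r/2=1339/46292: DF=(1 − 1339/46292·(0.972600+0.948600+0.927000+0.914900))/(1+1339/46292) = 8661/10000 ≈ 0.866100
step 6 [3y] zero: DF = P = 8491/10000 ≈ 0.849100
step 7 [3.5y] zero: DF = P = 8273/10000 ≈ 0.827300
step 8 [4y] zero: DF = P = 1981/2500 ≈ 0.792400

1 1/2 4863/5000
2 1 4743/5000
3 3/2 927/1000
4 2 9149/10000
5 5/2 8661/10000
6 3 8491/10000
7 7/2 8273/10000
8 4 1981/2500
s(0.5y) = (1/(4863/5000) − 1)/(1/2) = 274/4863 ≈ 5.6344%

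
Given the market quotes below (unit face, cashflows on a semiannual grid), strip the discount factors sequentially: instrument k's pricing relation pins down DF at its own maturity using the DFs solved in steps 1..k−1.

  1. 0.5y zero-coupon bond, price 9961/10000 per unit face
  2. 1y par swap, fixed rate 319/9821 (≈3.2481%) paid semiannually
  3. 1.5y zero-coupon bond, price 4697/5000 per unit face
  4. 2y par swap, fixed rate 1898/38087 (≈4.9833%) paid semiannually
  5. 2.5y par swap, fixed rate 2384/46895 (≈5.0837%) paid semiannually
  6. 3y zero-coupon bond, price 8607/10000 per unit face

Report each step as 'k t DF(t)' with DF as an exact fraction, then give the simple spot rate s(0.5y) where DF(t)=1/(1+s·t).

1 1/2 9961/10000
2 1 9681/10000
3 3/2 4697/5000
4 2 9051/10000
5 5/2 1101/1250
6 3 8607/10000
s(0.5y) = (1/(9961/10000) − 1)/(1/2) = 78/9961 ≈ 0.7831%

step 1 [0.5y] zero: DF = P = 9961/10000 ≈ 0.996100
step 2 [1y] swap r/2=319/19642: DF=(1 − 319/19642·(0.996100))/(1+319/19642) = 9681/10000 ≈ 0.968100
step 3 [1.5y] zero: DF = P = 4697/5000 ≈ 0.939400
step 4 [2y] swap r/2=949/38087: DF=(1 − 949/38087·(0.996100+0.968100+0.939400))/(1+949/38087) = 9051/10000 ≈ 0.905100
step 5 [2.5y] swap r/2=1192/46895: DF=(1 − 1192/46895·(0.996100+0.968100+0.939400+0.905100))/(1+1192/46895) = 1101/1250 ≈ 0.880800
step 6 [3y] zero: DF = P = 8607/10000 ≈ 0.860700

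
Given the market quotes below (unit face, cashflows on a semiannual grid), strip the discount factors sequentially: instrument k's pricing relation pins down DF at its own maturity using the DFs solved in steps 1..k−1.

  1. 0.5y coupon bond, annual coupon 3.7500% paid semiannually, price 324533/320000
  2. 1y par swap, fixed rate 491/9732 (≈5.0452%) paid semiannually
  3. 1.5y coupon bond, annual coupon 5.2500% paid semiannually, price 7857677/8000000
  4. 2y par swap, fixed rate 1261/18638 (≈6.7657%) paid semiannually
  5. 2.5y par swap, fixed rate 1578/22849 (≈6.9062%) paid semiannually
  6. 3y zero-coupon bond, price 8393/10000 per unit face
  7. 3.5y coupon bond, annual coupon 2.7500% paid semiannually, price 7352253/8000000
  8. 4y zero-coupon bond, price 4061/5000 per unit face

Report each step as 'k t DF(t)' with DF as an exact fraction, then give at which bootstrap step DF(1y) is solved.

1 1/2 1991/2000
2 1 9509/10000
3 3/2 9073/10000
4 2 8739/10000
5 5/2 4211/5000
6 3 8393/10000
7 7/2 2083/2500
8 4 4061/5000
DF(1y) is solved at step 2

step 1 [0.5y] bond c/2=3/160: DF=(324533/320000 − 3/160·(0))/(1+3/160) = 1991/2000 ≈ 0.995500
step 2 [1y] swap r/2=491/19464: DF=(1 − 491/19464·(0.995500))/(1+491/19464) = 9509/10000 ≈ 0.950900
step 3 [1.5y] bond c/2=21/800: DF=(7857677/8000000 − 21/800·(0.995500+0.950900))/(1+21/800) = 9073/10000 ≈ 0.907300
step 4 [2y] swap r/2=1261/37276: DF=(1 − 1261/37276·(0.995500+0.950900+0.907300))/(1+1261/37276) = 8739/10000 ≈ 0.873900
step 5 [2.5y] swap r/2=789/22849: DF=(1 − 789/22849·(0.995500+0.950900+0.907300+0.873900))/(1+789/22849) = 4211/5000 ≈ 0.842200
step 6 [3y] zero: DF = P = 8393/10000 ≈ 0.839300
step 7 [3.5y] bond c/2=11/800: DF=(7352253/8000000 − 11/800·(0.995500+0.950900+0.907300+0.873900+0.842200+0.839300))/(1+11/800) = 2083/2500 ≈ 0.833200
step 8 [4y] zero: DF = P = 4061/5000 ≈ 0.812200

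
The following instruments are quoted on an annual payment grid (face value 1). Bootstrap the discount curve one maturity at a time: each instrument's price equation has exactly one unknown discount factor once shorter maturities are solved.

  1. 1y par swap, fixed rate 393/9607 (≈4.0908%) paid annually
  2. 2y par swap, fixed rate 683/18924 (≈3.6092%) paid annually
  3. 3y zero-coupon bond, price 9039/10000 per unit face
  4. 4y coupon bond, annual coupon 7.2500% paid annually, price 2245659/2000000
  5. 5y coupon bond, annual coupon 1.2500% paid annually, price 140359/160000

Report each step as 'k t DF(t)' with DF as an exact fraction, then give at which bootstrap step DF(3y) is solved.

1 1 9607/10000
2 2 9317/10000
3 3 9039/10000
4 4 8579/10000
5 5 8213/10000
DF(3y) is solved at step 3

step 1 [1y] swap r/1=393/9607: DF=(1 − 393/9607·(0))/(1+393/9607) = 9607/10000 ≈ 0.960700
step 2 [2y] swap r/1=683/18924: DF=(1 − 683/18924·(0.960700))/(1+683/18924) = 9317/10000 ≈ 0.931700
step 3 [3y] zero: DF = P = 9039/10000 ≈ 0.903900
step 4 [4y] bond c/1=29/400: DF=(2245659/2000000 − 29/400·(0.960700+0.931700+0.903900))/(1+29/400) = 8579/10000 ≈ 0.857900
step 5 [5y] bond c/1=1/80: DF=(140359/160000 − 1/80·(0.960700+0.931700+0.903900+0.857900))/(1+1/80) = 8213/10000 ≈ 0.821300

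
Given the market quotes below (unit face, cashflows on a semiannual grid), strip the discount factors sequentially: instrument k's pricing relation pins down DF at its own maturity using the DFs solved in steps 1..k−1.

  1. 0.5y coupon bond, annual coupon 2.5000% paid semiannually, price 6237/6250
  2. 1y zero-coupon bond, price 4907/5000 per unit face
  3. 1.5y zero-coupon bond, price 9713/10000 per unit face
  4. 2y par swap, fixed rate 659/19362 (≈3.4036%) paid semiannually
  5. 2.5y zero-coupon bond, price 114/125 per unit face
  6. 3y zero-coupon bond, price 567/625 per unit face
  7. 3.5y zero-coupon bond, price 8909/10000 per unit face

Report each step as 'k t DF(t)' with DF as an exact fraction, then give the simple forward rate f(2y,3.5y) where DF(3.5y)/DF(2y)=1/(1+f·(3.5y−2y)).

step 1 [0.5y] bond c/2=1/80: DF=(6237/6250 − 1/80·(0))/(1+1/80) = 616/625 ≈ 0.985600
step 2 [1y] zero: DF = P = 4907/5000 ≈ 0.981400
step 3 [1.5y] zero: DF = P = 9713/10000 ≈ 0.971300
step 4 [2y] swap r/2=659/38724: DF=(1 − 659/38724·(0.985600+0.981400+0.971300))/(1+659/38724) = 9341/10000 ≈ 0.934100
step 5 [2.5y] zero: DF = P = 114/125 ≈ 0.912000
step 6 [3y] zero: DF = P = 567/625 ≈ 0.907200
step 7 [3.5y] zero: DF = P = 8909/10000 ≈ 0.890900

1 1/2 616/625
2 1 4907/5000
3 3/2 9713/10000
4 2 9341/10000
5 5/2 114/125
6 3 567/625
7 7/2 8909/10000
f(2y,3.5y) = ((9341/10000)/(8909/10000) − 1)/(3/2) = 288/8909 ≈ 3.2327%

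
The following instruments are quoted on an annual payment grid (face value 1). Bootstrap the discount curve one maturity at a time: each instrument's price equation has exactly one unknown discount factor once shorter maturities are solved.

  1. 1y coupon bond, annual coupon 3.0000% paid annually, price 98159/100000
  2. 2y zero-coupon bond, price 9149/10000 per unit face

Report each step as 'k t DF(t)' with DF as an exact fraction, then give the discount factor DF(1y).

step 1 [1y] bond c/1=3/100: DF=(98159/100000 − 3/100·(0))/(1+3/100) = 953/1000 ≈ 0.953000
step 2 [2y] zero: DF = P = 9149/10000 ≈ 0.914900

1 1 953/1000
2 2 9149/10000
DF(1y) = 953/1000 ≈ 0.953000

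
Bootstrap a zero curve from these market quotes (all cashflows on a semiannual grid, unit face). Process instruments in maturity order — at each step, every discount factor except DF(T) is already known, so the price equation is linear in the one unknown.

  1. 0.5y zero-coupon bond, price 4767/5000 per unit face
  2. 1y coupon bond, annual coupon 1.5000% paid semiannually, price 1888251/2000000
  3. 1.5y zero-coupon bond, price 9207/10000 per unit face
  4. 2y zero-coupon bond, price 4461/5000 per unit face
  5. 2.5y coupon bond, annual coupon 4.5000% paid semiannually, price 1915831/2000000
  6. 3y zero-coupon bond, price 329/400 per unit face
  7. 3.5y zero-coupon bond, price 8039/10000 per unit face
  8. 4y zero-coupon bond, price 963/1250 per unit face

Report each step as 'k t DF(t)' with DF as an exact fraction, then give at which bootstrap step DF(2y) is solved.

1 1/2 4767/5000
2 1 93/100
3 3/2 9207/10000
4 2 4461/5000
5 5/2 1711/2000
6 3 329/400
7 7/2 8039/10000
8 4 963/1250
DF(2y) is solved at step 4

step 1 [0.5y] zero: DF = P = 4767/5000 ≈ 0.953400
step 2 [1y] bond c/2=3/400: DF=(1888251/2000000 − 3/400·(0.953400))/(1+3/400) = 93/100 ≈ 0.930000
step 3 [1.5y] zero: DF = P = 9207/10000 ≈ 0.920700
step 4 [2y] zero: DF = P = 4461/5000 ≈ 0.892200
step 5 [2.5y] bond c/2=9/400: DF=(1915831/2000000 − 9/400·(0.953400+0.930000+0.920700+0.892200))/(1+9/400) = 1711/2000 ≈ 0.855500
step 6 [3y] zero: DF = P = 329/400 ≈ 0.822500
step 7 [3.5y] zero: DF = P = 8039/10000 ≈ 0.803900
step 8 [4y] zero: DF = P = 963/1250 ≈ 0.770400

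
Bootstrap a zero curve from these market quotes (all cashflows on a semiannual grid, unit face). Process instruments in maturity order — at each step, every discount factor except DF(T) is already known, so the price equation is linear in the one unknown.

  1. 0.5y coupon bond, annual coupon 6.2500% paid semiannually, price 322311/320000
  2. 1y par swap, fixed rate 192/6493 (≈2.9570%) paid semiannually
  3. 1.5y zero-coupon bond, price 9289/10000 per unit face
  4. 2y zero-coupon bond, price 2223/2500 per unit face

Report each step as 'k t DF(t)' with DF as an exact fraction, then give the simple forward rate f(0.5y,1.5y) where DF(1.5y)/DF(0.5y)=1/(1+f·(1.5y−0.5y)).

1 1/2 9767/10000
2 1 607/625
3 3/2 9289/10000
4 2 2223/2500
f(0.5y,1.5y) = ((9767/10000)/(9289/10000) − 1)/(1) = 478/9289 ≈ 5.1459%

step 1 [0.5y] bond c/2=1/32: DF=(322311/320000 − 1/32·(0))/(1+1/32) = 9767/10000 ≈ 0.976700
step 2 [1y] swap r/2=96/6493: DF=(1 − 96/6493·(0.976700))/(1+96/6493) = 607/625 ≈ 0.971200
step 3 [1.5y] zero: DF = P = 9289/10000 ≈ 0.928900
step 4 [2y] zero: DF = P = 2223/2500 ≈ 0.889200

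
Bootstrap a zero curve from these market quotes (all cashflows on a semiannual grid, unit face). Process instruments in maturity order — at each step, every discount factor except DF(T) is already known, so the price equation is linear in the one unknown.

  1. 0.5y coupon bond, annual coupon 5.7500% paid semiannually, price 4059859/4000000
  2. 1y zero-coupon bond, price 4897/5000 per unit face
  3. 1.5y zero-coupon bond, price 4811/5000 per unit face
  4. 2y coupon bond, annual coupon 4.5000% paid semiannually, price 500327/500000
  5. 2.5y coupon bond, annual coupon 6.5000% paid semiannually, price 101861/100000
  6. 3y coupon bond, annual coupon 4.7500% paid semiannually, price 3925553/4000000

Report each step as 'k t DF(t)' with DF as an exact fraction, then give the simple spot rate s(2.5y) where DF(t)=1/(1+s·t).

step 1 [0.5y] bond c/2=23/800: DF=(4059859/4000000 − 23/800·(0))/(1+23/800) = 4933/5000 ≈ 0.986600
step 2 [1y] zero: DF = P = 4897/5000 ≈ 0.979400
step 3 [1.5y] zero: DF = P = 4811/5000 ≈ 0.962200
step 4 [2y] bond c/2=9/400: DF=(500327/500000 − 9/400·(0.986600+0.979400+0.962200))/(1+9/400) = 4571/5000 ≈ 0.914200
step 5 [2.5y] bond c/2=13/400: DF=(101861/100000 − 13/400·(0.986600+0.979400+0.962200+0.914200))/(1+13/400) = 541/625 ≈ 0.865600
step 6 [3y] bond c/2=19/800: DF=(3925553/4000000 − 19/800·(0.986600+0.979400+0.962200+0.914200+0.865600))/(1+19/800) = 4247/5000 ≈ 0.849400

1 1/2 4933/5000
2 1 4897/5000
3 3/2 4811/5000
4 2 4571/5000
5 5/2 541/625
6 3 4247/5000
s(2.5y) = (1/(541/625) − 1)/(5/2) = 168/2705 ≈ 6.2107%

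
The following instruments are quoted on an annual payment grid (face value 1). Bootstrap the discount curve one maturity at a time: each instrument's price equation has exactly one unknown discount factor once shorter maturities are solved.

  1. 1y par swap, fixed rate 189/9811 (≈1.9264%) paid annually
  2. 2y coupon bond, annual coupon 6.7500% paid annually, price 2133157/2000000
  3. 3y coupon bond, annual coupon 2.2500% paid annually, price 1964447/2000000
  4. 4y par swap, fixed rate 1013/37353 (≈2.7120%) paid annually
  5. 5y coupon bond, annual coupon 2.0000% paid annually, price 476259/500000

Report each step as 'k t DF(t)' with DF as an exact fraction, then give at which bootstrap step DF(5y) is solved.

step 1 [1y] swap r/1=189/9811: DF=(1 − 189/9811·(0))/(1+189/9811) = 9811/10000 ≈ 0.981100
step 2 [2y] bond c/1=27/400: DF=(2133157/2000000 − 27/400·(0.981100))/(1+27/400) = 9371/10000 ≈ 0.937100
step 3 [3y] bond c/1=9/400: DF=(1964447/2000000 − 9/400·(0.981100+0.937100))/(1+9/400) = 574/625 ≈ 0.918400
step 4 [4y] swap r/1=1013/37353: DF=(1 − 1013/37353·(0.981100+0.937100+0.918400))/(1+1013/37353) = 8987/10000 ≈ 0.898700
step 5 [5y] bond c/1=1/50: DF=(476259/500000 − 1/50·(0.981100+0.937100+0.918400+0.898700))/(1+1/50) = 4303/5000 ≈ 0.860600

1 1 9811/10000
2 2 9371/10000
3 3 574/625
4 4 8987/10000
5 5 4303/5000
DF(5y) is solved at step 5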